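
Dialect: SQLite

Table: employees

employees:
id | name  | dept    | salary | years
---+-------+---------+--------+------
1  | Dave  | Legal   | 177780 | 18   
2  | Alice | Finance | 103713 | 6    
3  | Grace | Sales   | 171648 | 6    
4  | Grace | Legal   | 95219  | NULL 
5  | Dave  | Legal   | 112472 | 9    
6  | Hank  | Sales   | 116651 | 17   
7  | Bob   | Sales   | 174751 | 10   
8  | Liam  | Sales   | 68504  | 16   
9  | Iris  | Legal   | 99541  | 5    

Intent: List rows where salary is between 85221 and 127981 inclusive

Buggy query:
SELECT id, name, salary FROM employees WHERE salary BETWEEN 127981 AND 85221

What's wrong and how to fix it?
Bug: BETWEEN expects the lower bound first; with 127981 AND 85221 the range is empty

Fix: Swap the bounds so the smaller value comes first

Corrected query:
SELECT id, name, salary FROM employees WHERE salary BETWEEN 85221 AND 127981

Result:
id | name  | salary
---+-------+-------
2  | Alice | 103713
4  | Grace | 95219 
5  | Dave  | 112472
6  | Hank  | 116651
9  | Iris  | 99541 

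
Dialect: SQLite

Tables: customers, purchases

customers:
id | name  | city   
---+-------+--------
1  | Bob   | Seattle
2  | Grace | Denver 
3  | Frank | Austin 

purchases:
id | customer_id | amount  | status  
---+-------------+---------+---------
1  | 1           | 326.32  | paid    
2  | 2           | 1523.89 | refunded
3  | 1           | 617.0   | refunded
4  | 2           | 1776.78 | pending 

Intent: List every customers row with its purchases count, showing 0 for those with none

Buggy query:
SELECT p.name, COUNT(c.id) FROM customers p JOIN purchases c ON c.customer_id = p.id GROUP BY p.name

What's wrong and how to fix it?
Bug: An inner join excludes parents with zero children

Fix: Use LEFT JOIN so parents without children still appear (COUNT(c.id) gives 0)

Corrected query:
SELECT p.name, COUNT(c.id) FROM customers p LEFT JOIN purchases c ON c.customer_id = p.id GROUP BY p.name

Result:
name  | COUNT(c.id)
------+------------
Bob   | 2          
Frank | 0          
Grace | 2          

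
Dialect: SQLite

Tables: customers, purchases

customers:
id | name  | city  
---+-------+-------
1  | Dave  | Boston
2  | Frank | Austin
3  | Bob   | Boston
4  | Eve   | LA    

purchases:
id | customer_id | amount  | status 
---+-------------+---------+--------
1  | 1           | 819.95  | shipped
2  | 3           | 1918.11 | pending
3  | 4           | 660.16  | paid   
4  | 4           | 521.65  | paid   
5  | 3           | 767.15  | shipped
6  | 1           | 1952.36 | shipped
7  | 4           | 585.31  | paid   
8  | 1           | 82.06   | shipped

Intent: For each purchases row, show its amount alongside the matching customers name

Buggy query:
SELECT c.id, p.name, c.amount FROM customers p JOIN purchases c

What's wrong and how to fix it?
Bug: JOIN with no ON clause produces a cartesian product; every purchases row pairs with every customers row

Fix: Add ON c.customer_id = p.id to the JOIN

Corrected query:
SELECT c.id, p.name, c.amount FROM customers p JOIN purchases c ON c.customer_id = p.id

Result:
id | name | amount 
---+------+--------
1  | Dave | 819.95 
2  | Bob  | 1918.11
3  | Eve  | 660.16 
4  | Eve  | 521.65 
5  | Bob  | 767.15 
6  | Dave | 1952.36
7  | Eve  | 585.31 
8  | Dave | 82.06  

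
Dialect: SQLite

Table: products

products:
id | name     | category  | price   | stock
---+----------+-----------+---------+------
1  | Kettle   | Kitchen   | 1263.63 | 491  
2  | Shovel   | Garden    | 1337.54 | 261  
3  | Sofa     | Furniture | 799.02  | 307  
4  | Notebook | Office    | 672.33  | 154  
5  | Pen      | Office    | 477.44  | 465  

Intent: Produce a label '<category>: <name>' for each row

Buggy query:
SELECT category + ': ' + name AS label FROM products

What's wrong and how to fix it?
Bug: '+' is numeric addition; on text columns SQLite converts them to 0 instead of concatenating

Fix: Replace + with || to concatenate text

Corrected query:
SELECT category || ': ' || name AS label FROM products

Result:
label           
----------------
Kitchen: Kettle 
Garden: Shovel  
Furniture: Sofa 
Office: Notebook
Office: Pen     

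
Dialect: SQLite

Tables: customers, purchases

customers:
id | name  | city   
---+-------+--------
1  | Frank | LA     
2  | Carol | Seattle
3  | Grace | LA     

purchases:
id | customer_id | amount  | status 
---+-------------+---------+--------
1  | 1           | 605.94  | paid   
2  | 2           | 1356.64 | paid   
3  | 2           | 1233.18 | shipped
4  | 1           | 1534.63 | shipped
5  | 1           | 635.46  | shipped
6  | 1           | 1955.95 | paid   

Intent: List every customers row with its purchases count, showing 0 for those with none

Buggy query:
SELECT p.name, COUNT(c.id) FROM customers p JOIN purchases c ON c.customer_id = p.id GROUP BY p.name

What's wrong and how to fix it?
Bug: INNER JOIN drops customers rows that have no matching purchases rows

Fix: Use LEFT JOIN so parents without children still appear (COUNT(c.id) gives 0)

Corrected query:
SELECT p.name, COUNT(c.id) FROM customers p LEFT JOIN purchases c ON c.customer_id = p.id GROUP BY p.name

Result:
name  | COUNT(c.id)
------+------------
Carol | 2          
Frank | 4          
Grace | 0          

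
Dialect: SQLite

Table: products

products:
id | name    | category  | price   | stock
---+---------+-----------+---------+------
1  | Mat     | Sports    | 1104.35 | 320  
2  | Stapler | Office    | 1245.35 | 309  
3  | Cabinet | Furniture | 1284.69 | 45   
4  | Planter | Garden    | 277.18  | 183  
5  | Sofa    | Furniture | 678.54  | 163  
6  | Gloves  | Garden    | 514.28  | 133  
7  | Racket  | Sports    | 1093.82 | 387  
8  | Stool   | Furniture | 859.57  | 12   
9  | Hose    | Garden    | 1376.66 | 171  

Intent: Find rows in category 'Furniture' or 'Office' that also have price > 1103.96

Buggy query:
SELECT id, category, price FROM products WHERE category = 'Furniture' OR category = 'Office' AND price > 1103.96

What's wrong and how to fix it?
Bug: AND binds tighter than OR, so this parses as category = 'Furniture' OR (category = 'Office' AND price > 1103.96)

Fix: Group the OR with parentheses (or use IN), then AND the threshold

Corrected query:
SELECT id, category, price FROM products WHERE (category = 'Furniture' OR category = 'Office') AND price > 1103.96

Result:
id | category  | price  
---+-----------+--------
2  | Office    | 1245.35
3  | Furniture | 1284.69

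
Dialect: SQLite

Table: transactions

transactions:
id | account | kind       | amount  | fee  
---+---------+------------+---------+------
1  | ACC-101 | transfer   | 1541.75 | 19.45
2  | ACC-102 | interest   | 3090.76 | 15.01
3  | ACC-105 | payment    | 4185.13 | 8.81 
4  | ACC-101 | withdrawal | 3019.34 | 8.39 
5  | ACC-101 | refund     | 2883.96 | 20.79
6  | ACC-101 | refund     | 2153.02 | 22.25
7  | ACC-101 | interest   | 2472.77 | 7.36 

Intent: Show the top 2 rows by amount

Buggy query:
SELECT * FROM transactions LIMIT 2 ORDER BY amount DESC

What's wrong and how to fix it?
Bug: LIMIT must come after ORDER BY

Fix: Sort with ORDER BY, then apply LIMIT

Corrected query:
SELECT * FROM transactions ORDER BY amount DESC LIMIT 2

Result:
id | account | kind     | amount  | fee  
---+---------+----------+---------+------
3  | ACC-105 | payment  | 4185.13 | 8.81 
2  | ACC-102 | interest | 3090.76 | 15.01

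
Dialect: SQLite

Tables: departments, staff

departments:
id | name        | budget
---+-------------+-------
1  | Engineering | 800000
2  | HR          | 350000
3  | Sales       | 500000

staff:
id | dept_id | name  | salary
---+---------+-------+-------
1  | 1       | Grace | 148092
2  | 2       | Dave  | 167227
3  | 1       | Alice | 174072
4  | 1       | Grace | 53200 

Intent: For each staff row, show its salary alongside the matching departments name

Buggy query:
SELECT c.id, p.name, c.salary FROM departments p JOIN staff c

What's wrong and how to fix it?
Bug: JOIN with no ON clause produces a cartesian product; every staff row pairs with every departments row

Fix: Specify the join condition linking the foreign key to the parent id

Corrected query:
SELECT c.id, p.name, c.salary FROM departments p JOIN staff c ON c.dept_id = p.id

Result:
id | name        | salary
---+-------------+-------
1  | Engineering | 148092
2  | HR          | 167227
3  | Engineering | 174072
4  | Engineering | 53200 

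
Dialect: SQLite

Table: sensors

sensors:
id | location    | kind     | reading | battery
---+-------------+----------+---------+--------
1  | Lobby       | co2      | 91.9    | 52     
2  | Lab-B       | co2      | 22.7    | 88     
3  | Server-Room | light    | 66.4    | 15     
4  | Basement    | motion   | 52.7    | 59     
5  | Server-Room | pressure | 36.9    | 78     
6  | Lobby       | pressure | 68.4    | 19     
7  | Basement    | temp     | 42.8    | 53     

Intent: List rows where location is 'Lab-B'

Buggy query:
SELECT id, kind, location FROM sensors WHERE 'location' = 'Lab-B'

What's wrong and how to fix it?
Bug: Single quotes denote string literals in SQL; the column name is being compared as a constant string

Fix: Reference the column as location without single quotes

Corrected query:
SELECT id, kind, location FROM sensors WHERE location = 'Lab-B'

Result:
id | kind | location
---+------+---------
2  | co2  | Lab-B   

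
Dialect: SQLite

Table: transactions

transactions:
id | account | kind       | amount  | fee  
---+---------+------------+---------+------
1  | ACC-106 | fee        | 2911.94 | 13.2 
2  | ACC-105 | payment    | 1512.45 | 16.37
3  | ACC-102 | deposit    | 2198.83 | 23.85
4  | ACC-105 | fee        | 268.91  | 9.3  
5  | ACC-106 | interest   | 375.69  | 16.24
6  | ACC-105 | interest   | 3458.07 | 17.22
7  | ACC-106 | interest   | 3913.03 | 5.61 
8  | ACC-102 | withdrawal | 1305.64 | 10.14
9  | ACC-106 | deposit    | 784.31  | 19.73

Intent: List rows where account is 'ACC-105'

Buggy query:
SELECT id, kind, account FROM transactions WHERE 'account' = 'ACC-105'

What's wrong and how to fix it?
Bug: 'account' in single quotes is a string literal, not the column; the comparison is literal-vs-literal and never true

Fix: Remove the quotes around the column name (or use double quotes for an identifier)

Corrected query:
SELECT id, kind, account FROM transactions WHERE account = 'ACC-105'

Result:
id | kind     | account
---+----------+--------
2  | payment  | ACC-105
4  | fee      | ACC-105
6  | interest | ACC-105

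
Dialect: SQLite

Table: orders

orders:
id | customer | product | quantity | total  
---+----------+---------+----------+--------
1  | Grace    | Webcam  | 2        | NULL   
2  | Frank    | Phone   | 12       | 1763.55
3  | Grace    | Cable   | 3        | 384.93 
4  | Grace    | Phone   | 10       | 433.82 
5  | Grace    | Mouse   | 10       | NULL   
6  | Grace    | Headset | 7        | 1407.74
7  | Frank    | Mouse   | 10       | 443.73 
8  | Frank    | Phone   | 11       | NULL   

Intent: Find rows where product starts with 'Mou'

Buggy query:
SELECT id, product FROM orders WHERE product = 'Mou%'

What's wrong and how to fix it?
Bug: '=' compares the literal string including the % character; pattern matching needs LIKE

Fix: Use LIKE for wildcard pattern matching

Corrected query:
SELECT id, product FROM orders WHERE product LIKE 'Mou%'

Result:
id | product
---+--------
5  | Mouse  
7  | Mouse  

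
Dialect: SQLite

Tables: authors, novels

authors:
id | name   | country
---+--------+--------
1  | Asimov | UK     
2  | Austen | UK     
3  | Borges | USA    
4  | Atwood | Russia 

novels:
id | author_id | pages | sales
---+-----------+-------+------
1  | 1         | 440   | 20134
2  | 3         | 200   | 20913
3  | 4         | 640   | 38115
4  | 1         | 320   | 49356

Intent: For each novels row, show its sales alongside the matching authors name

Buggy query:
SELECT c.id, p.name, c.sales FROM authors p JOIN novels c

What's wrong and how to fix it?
Bug: JOIN with no ON clause produces a cartesian product; every novels row pairs with every authors row

Fix: Add ON c.author_id = p.id to the JOIN

Corrected query:
SELECT c.id, p.name, c.sales FROM authors p JOIN novels c ON c.author_id = p.id

Result:
id | name   | sales
---+--------+------
1  | Asimov | 20134
2  | Borges | 20913
3  | Atwood | 38115
4  | Asimov | 49356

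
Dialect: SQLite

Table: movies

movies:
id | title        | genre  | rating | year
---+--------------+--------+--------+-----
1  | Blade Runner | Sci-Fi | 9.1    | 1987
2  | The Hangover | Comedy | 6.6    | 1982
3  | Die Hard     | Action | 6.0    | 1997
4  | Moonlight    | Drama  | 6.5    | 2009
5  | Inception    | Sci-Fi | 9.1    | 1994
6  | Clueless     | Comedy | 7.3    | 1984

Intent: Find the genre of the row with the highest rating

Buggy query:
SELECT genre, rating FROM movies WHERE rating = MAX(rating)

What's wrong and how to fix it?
Bug: MAX(rating) is an aggregate and cannot be used directly in WHERE

Fix: Wrap MAX in a scalar subquery so WHERE compares against a single value

Corrected query:
SELECT genre, rating FROM movies WHERE rating = (SELECT MAX(rating) FROM movies)

Result:
genre  | rating
-------+-------
Sci-Fi | 9.1   
Sci-Fi | 9.1   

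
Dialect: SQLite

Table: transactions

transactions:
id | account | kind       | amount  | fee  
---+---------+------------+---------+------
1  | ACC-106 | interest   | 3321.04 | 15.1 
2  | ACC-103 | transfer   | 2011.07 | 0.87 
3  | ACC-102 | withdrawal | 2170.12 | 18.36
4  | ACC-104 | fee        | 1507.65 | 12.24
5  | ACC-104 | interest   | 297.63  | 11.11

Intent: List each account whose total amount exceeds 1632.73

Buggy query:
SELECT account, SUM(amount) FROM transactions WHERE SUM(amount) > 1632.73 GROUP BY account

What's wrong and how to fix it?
Bug: SUM(amount) is an aggregate, but WHERE filters rows before aggregation

Fix: Use HAVING (which filters groups after aggregation) instead of WHERE

Corrected query:
SELECT account, SUM(amount) FROM transactions GROUP BY account HAVING SUM(amount) > 1632.73

Result:
account | SUM(amount)
--------+------------
ACC-102 | 2170.12    
ACC-103 | 2011.07    
ACC-104 | 1805.28    
ACC-106 | 3321.04    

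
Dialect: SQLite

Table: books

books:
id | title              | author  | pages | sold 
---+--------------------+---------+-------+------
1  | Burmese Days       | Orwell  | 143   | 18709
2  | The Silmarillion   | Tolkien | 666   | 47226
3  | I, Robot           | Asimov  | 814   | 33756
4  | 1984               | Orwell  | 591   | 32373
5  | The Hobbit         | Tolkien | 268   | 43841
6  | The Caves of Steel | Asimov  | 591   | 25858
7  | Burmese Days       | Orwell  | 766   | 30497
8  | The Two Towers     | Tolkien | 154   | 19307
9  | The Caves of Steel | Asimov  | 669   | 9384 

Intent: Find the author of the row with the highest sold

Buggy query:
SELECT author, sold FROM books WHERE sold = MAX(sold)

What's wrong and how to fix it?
Bug: MAX(sold) is an aggregate and cannot be used directly in WHERE

Fix: Wrap MAX in a scalar subquery so WHERE compares against a single value

Corrected query:
SELECT author, sold FROM books WHERE sold = (SELECT MAX(sold) FROM books)

Result:
author  | sold 
--------+------
Tolkien | 47226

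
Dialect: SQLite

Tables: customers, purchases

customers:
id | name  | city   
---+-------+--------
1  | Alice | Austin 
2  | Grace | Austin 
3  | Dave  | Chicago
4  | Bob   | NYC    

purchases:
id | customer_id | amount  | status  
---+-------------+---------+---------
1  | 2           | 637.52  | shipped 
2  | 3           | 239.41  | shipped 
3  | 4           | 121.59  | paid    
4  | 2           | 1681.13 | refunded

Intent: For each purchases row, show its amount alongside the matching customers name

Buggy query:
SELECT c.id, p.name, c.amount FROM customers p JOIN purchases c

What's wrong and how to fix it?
Bug: Missing join condition: each purchases row is matched to all customers rows instead of just its own

Fix: Specify the join condition linking the foreign key to the parent id

Corrected query:
SELECT c.id, p.name, c.amount FROM customers p JOIN purchases c ON c.customer_id = p.id

Result:
id | name  | amount 
---+-------+--------
1  | Grace | 637.52 
2  | Dave  | 239.41 
3  | Bob   | 121.59 
4  | Grace | 1681.13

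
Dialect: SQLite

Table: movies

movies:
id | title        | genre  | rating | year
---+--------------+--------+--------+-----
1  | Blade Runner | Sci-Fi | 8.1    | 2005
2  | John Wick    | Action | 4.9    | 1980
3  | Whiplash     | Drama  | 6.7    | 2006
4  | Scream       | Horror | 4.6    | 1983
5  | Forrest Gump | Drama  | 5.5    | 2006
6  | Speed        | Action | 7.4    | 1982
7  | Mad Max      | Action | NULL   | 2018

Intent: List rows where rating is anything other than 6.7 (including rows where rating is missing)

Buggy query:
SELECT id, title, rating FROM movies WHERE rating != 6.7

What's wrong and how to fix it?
Bug: 'rating != 6.7' is unknown when rating is NULL, so NULL rows are silently excluded

Fix: Handle NULL separately with IS NULL alongside the inequality

Corrected query:
SELECT id, title, rating FROM movies WHERE rating != 6.7 OR rating IS NULL

Result:
id | title        | rating
---+--------------+-------
1  | Blade Runner | 8.1   
2  | John Wick    | 4.9   
4  | Scream       | 4.6   
5  | Forrest Gump | 5.5   
6  | Speed        | 7.4   
7  | Mad Max      | NULL  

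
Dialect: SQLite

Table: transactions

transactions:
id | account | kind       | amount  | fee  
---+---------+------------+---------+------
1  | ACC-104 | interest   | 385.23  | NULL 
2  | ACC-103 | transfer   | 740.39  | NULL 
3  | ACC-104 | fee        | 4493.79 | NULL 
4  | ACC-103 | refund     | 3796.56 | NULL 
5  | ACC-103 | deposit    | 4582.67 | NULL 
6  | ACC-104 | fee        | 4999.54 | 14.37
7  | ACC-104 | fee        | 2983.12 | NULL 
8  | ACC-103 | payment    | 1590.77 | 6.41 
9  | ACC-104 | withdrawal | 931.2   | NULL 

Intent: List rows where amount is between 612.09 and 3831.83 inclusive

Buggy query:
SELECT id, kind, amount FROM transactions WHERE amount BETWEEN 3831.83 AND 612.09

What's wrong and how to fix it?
Bug: BETWEEN expects the lower bound first; with 3831.83 AND 612.09 the range is empty

Fix: Write BETWEEN 612.09 AND 3831.83

Corrected query:
SELECT id, kind, amount FROM transactions WHERE amount BETWEEN 612.09 AND 3831.83

Result:
id | kind       | amount 
---+------------+--------
2  | transfer   | 740.39 
4  | refund     | 3796.56
7  | fee        | 2983.12
8  | payment    | 1590.77
9  | withdrawal | 931.2  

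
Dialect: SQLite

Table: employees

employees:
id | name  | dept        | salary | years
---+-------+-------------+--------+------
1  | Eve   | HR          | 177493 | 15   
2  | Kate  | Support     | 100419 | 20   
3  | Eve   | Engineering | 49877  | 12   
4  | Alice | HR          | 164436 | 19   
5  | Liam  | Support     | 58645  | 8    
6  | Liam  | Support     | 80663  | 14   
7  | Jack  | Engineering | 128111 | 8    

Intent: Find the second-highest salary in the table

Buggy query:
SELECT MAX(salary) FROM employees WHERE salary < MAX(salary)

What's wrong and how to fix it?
Bug: MAX(salary) on the right of the comparison is an aggregate-in-WHERE error

Fix: Put the inner MAX in a scalar subquery

Corrected query:
SELECT MAX(salary) FROM employees WHERE salary < (SELECT MAX(salary) FROM employees)

Result:
MAX(salary)
-----------
164436     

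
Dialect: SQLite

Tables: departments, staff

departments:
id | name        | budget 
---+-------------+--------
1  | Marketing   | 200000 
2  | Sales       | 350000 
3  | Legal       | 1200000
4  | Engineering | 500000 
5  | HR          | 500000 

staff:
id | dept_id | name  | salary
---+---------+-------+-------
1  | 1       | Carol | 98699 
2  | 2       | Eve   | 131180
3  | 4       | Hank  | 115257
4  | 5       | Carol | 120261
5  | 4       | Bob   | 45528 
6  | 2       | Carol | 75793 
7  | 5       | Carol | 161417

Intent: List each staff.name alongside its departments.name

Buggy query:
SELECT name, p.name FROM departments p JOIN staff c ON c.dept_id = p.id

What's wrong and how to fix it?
Bug: Both tables have a 'name' column; the unqualified reference is ambiguous

Fix: Prefix ambiguous columns with the table alias

Corrected query:
SELECT c.name, p.name FROM departments p JOIN staff c ON c.dept_id = p.id

Result:
name  | name       
------+------------
Carol | Marketing  
Eve   | Sales      
Hank  | Engineering
Carol | HR         
Bob   | Engineering
Carol | Sales      
Carol | HR         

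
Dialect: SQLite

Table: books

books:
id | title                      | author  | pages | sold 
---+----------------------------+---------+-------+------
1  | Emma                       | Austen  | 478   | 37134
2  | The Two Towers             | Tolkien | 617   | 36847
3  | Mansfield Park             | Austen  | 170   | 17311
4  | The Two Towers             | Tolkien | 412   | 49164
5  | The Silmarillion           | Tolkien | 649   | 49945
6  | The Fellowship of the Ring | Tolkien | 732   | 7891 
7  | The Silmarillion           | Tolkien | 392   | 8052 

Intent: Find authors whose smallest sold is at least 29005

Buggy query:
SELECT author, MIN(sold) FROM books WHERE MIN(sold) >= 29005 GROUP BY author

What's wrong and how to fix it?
Bug: MIN() in WHERE is a misuse of aggregate

Fix: Use HAVING for the per-group MIN condition

Corrected query:
SELECT author, MIN(sold) FROM books GROUP BY author HAVING MIN(sold) >= 29005

Result:
(no rows)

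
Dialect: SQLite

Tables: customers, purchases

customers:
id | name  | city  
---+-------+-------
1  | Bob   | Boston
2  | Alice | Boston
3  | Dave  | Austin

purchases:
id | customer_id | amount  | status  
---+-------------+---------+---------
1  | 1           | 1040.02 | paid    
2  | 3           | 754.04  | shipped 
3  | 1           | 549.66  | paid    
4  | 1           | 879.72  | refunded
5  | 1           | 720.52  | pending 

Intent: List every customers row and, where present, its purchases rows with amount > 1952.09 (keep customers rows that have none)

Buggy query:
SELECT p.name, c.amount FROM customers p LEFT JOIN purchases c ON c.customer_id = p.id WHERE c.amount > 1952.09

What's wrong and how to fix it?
Bug: A WHERE condition on the right-hand table after LEFT JOIN drops unmatched parents

Fix: Move the right-table condition into the ON clause so unmatched parents are kept

Corrected query:
SELECT p.name, c.amount FROM customers p LEFT JOIN purchases c ON c.customer_id = p.id AND c.amount > 1952.09

Result:
name  | amount
------+-------
Bob   | NULL  
Alice | NULL  
Dave  | NULL  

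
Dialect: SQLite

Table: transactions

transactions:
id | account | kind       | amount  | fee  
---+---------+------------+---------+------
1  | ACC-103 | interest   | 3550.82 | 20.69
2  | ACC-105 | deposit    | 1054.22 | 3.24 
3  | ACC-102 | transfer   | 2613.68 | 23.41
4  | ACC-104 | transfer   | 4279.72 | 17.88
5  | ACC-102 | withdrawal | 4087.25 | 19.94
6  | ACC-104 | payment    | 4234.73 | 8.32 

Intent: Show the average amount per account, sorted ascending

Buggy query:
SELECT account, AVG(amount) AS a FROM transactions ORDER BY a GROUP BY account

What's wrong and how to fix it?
Bug: GROUP BY must precede ORDER BY

Fix: Move ORDER BY to the end, after GROUP BY

Corrected query:
SELECT account, AVG(amount) AS a FROM transactions GROUP BY account ORDER BY a

Result:
account | a       
--------+---------
ACC-105 | 1054.22 
ACC-102 | 3350.465
ACC-103 | 3550.82 
ACC-104 | 4257.225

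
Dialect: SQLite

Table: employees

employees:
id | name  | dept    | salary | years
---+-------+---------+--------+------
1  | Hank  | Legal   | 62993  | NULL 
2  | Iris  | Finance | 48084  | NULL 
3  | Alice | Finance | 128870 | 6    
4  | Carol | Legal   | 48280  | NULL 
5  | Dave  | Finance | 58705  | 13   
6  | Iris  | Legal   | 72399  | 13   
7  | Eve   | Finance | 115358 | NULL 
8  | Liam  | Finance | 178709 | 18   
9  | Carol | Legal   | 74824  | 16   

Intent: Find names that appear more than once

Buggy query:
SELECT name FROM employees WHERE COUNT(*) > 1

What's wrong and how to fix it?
Bug: WHERE can't reference COUNT(*); aggregates are computed after WHERE

Fix: Group first, then use HAVING for the count condition

Corrected query:
SELECT name FROM employees GROUP BY name HAVING COUNT(*) > 1

Result:
name 
-----
Carol
Iris 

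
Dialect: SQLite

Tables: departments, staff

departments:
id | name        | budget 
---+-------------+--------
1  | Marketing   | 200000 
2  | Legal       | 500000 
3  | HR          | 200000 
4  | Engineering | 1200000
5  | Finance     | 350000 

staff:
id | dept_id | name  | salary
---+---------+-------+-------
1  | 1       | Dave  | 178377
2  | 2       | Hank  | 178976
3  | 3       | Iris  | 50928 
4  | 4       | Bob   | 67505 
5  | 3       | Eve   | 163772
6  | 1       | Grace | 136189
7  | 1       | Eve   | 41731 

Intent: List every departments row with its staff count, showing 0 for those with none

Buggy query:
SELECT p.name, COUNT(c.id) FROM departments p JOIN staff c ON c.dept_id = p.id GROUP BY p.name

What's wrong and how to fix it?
Bug: INNER JOIN drops departments rows that have no matching staff rows

Fix: Use LEFT JOIN so parents without children still appear (COUNT(c.id) gives 0)

Corrected query:
SELECT p.name, COUNT(c.id) FROM departments p LEFT JOIN staff c ON c.dept_id = p.id GROUP BY p.name

Result:
name        | COUNT(c.id)
------------+------------
Engineering | 1          
Finance     | 0          
HR          | 2          
Legal       | 1          
Marketing   | 3          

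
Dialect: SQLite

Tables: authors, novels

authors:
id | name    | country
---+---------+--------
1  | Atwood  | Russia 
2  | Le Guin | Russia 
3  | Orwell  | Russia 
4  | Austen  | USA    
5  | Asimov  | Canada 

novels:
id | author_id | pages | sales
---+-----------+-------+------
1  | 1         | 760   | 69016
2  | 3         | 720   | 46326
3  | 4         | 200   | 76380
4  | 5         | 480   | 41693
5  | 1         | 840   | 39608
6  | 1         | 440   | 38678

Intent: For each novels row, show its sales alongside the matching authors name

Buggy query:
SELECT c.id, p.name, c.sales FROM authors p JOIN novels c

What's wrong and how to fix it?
Bug: Missing join condition: each novels row is matched to all authors rows instead of just its own

Fix: Add ON c.author_id = p.id to the JOIN

Corrected query:
SELECT c.id, p.name, c.sales FROM authors p JOIN novels c ON c.author_id = p.id

Result:
id | name   | sales
---+--------+------
1  | Atwood | 69016
2  | Orwell | 46326
3  | Austen | 76380
4  | Asimov | 41693
5  | Atwood | 39608
6  | Atwood | 38678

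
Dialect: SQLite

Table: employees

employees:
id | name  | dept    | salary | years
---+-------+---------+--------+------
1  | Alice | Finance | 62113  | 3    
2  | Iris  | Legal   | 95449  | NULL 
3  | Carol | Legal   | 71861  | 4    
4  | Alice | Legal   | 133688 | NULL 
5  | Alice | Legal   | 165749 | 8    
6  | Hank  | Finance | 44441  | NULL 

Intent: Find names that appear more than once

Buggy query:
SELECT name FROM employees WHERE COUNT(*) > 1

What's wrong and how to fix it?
Bug: COUNT(*) is an aggregate and cannot be used in WHERE

Fix: GROUP BY name, then filter groups with HAVING COUNT(*) > 1

Corrected query:
SELECT name FROM employees GROUP BY name HAVING COUNT(*) > 1

Result:
name 
-----
Alice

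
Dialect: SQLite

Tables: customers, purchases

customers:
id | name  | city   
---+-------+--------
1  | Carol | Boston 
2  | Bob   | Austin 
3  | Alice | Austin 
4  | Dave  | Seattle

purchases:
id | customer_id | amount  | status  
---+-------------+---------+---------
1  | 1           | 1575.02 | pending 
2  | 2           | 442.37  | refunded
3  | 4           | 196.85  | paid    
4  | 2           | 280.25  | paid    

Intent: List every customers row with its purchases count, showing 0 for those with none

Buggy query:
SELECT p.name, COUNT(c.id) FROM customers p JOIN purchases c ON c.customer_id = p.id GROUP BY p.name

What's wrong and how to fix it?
Bug: INNER JOIN drops customers rows that have no matching purchases rows

Fix: Use LEFT JOIN so parents without children still appear (COUNT(c.id) gives 0)

Corrected query:
SELECT p.name, COUNT(c.id) FROM customers p LEFT JOIN purchases c ON c.customer_id = p.id GROUP BY p.name

Result:
name  | COUNT(c.id)
------+------------
Alice | 0          
Bob   | 2          
Carol | 1          
Dave  | 1          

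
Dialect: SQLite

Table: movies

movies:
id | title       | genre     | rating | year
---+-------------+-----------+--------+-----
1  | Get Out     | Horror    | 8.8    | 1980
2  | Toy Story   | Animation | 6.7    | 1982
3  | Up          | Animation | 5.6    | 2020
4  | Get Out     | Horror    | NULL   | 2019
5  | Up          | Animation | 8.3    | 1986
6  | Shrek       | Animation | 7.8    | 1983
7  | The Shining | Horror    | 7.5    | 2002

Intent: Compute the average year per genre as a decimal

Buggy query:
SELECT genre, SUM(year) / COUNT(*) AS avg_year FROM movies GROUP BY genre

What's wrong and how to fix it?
Bug: Both operands are integers, so '/' performs integer division and truncates

Fix: Multiply by 1.0 (or CAST to REAL) to force floating-point division

Corrected query:
SELECT genre, SUM(year) * 1.0 / COUNT(*) AS avg_year FROM movies GROUP BY genre

Result:
genre     | avg_year   
----------+------------
Animation | 1992.75    
Horror    | 2000.333333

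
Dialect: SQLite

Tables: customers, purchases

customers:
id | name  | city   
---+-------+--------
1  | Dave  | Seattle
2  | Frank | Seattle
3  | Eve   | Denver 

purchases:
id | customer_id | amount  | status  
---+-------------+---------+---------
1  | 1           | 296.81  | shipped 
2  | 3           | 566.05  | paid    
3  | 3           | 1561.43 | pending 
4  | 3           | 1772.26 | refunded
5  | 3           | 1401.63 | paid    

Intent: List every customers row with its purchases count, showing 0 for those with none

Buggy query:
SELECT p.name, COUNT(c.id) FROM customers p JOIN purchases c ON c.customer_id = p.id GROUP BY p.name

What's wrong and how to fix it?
Bug: INNER JOIN drops customers rows that have no matching purchases rows

Fix: Switch to LEFT JOIN to retain unmatched parent rows

Corrected query:
SELECT p.name, COUNT(c.id) FROM customers p LEFT JOIN purchases c ON c.customer_id = p.id GROUP BY p.name

Result:
name  | COUNT(c.id)
------+------------
Dave  | 1          
Eve   | 4          
Frank | 0          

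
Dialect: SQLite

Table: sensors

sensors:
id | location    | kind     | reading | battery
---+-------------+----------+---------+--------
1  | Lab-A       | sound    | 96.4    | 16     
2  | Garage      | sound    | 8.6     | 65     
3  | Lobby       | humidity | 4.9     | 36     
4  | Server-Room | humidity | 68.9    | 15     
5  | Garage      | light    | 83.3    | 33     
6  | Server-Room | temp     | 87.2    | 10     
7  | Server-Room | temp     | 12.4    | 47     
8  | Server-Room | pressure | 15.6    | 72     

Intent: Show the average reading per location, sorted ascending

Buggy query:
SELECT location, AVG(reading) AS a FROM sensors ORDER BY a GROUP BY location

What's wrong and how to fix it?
Bug: GROUP BY must precede ORDER BY

Fix: Move ORDER BY to the end, after GROUP BY

Corrected query:
SELECT location, AVG(reading) AS a FROM sensors GROUP BY location ORDER BY a

Result:
location    | a     
------------+-------
Lobby       | 4.9   
Garage      | 45.95 
Server-Room | 46.025
Lab-A       | 96.4  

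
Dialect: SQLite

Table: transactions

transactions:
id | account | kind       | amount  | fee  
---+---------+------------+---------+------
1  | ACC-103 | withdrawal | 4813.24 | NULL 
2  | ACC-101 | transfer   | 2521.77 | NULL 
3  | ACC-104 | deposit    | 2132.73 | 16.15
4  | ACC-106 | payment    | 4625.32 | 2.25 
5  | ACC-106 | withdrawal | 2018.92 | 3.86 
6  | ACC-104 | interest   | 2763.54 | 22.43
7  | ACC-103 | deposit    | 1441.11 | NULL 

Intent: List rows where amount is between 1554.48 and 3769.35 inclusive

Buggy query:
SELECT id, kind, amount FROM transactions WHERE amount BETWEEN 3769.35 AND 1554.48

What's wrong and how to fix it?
Bug: BETWEEN expects the lower bound first; with 3769.35 AND 1554.48 the range is empty

Fix: Write BETWEEN 1554.48 AND 3769.35

Corrected query:
SELECT id, kind, amount FROM transactions WHERE amount BETWEEN 1554.48 AND 3769.35

Result:
id | kind       | amount 
---+------------+--------
2  | transfer   | 2521.77
3  | deposit    | 2132.73
5  | withdrawal | 2018.92
6  | interest   | 2763.54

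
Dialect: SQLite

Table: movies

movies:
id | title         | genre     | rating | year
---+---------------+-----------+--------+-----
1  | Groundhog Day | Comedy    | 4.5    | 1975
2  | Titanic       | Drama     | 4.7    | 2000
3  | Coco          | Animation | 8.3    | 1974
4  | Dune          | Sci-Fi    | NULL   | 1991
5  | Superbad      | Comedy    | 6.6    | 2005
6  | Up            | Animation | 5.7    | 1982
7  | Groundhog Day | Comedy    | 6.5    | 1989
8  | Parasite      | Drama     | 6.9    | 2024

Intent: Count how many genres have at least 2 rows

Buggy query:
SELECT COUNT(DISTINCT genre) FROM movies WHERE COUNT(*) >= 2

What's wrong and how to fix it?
Bug: WHERE filters individual rows, not groups, so a group-level COUNT is invalid there

Fix: Use a subquery that GROUPs and filters with HAVING, then count its rows

Corrected query:
SELECT COUNT(*) FROM (SELECT genre FROM movies GROUP BY genre HAVING COUNT(*) >= 2)

Result:
COUNT(*)
--------
3       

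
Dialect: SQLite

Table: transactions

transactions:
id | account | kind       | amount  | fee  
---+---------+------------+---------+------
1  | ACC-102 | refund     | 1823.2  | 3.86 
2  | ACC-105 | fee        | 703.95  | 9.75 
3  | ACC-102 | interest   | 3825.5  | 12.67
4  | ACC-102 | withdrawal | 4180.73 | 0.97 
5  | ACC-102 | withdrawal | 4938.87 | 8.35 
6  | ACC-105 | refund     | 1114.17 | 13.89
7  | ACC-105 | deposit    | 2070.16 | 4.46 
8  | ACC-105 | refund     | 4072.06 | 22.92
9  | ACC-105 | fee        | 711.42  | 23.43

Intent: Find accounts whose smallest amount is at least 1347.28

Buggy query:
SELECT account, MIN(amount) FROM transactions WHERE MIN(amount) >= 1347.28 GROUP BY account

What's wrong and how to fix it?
Bug: MIN() in WHERE is a misuse of aggregate

Fix: Replace WHERE with HAVING after the GROUP BY

Corrected query:
SELECT account, MIN(amount) FROM transactions GROUP BY account HAVING MIN(amount) >= 1347.28

Result:
account | MIN(amount)
--------+------------
ACC-102 | 1823.2     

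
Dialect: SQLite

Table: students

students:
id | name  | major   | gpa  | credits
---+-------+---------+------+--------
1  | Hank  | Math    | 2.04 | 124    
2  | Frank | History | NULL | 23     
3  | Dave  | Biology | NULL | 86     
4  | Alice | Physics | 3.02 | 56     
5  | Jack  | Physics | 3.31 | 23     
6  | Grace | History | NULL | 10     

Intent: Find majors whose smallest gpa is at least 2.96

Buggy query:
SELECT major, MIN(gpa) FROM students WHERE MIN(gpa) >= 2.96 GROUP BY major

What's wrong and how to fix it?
Bug: Aggregates like MIN are computed per group after WHERE runs

Fix: Use HAVING for the per-group MIN condition

Corrected query:
SELECT major, MIN(gpa) FROM students GROUP BY major HAVING MIN(gpa) >= 2.96

Result:
major   | MIN(gpa)
--------+---------
Physics | 3.02    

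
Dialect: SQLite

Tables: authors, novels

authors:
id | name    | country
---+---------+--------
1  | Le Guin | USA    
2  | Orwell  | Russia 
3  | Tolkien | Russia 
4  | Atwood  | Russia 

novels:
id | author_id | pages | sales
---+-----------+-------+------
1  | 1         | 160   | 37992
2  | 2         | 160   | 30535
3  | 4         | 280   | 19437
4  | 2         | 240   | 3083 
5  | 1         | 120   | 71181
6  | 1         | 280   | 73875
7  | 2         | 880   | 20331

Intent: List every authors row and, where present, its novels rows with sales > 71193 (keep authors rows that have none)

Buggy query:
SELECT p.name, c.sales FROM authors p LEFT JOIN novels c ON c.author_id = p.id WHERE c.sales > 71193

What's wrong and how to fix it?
Bug: A WHERE condition on the right-hand table after LEFT JOIN drops unmatched parents

Fix: Put 'c.sales > 71193' in the JOIN's ON clause instead of WHERE

Corrected query:
SELECT p.name, c.sales FROM authors p LEFT JOIN novels c ON c.author_id = p.id AND c.sales > 71193

Result:
name    | sales
--------+------
Le Guin | 73875
Orwell  | NULL 
Tolkien | NULL 
Atwood  | NULL 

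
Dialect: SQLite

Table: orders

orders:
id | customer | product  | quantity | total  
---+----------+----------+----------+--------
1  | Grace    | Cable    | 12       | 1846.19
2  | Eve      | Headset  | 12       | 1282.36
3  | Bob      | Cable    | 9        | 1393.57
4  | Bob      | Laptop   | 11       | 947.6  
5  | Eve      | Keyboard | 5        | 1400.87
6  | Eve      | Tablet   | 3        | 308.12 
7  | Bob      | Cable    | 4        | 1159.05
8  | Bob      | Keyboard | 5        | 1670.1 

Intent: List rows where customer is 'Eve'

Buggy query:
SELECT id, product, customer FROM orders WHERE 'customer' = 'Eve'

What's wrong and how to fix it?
Bug: 'customer' in single quotes is a string literal, not the column; the comparison is literal-vs-literal and never true

Fix: Reference the column as customer without single quotes

Corrected query:
SELECT id, product, customer FROM orders WHERE customer = 'Eve'

Result:
id | product  | customer
---+----------+---------
2  | Headset  | Eve     
5  | Keyboard | Eve     
6  | Tablet   | Eve     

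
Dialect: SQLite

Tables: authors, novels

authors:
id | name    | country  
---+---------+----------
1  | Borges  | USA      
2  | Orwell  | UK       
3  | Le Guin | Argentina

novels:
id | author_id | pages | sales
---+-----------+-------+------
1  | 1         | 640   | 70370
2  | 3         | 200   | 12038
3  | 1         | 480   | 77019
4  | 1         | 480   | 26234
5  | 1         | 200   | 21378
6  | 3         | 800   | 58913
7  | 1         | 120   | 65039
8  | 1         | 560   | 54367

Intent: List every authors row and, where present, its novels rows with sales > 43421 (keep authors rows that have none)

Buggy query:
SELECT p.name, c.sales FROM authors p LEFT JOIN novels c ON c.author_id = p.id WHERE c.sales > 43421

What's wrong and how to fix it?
Bug: A WHERE condition on the right-hand table after LEFT JOIN drops unmatched parents

Fix: Move the right-table condition into the ON clause so unmatched parents are kept

Corrected query:
SELECT p.name, c.sales FROM authors p LEFT JOIN novels c ON c.author_id = p.id AND c.sales > 43421

Result:
name    | sales
--------+------
Borges  | 54367
Borges  | 65039
Borges  | 70370
Borges  | 77019
Orwell  | NULL 
Le Guin | 58913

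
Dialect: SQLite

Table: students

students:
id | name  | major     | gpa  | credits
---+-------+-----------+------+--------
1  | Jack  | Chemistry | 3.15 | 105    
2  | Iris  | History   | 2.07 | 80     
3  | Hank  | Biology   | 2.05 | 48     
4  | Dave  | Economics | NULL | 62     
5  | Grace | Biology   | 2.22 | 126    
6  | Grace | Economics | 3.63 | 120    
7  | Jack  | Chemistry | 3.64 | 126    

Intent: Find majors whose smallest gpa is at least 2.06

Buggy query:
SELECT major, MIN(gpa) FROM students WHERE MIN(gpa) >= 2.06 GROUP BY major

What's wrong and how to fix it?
Bug: Aggregates like MIN are computed per group after WHERE runs

Fix: Replace WHERE with HAVING after the GROUP BY

Corrected query:
SELECT major, MIN(gpa) FROM students GROUP BY major HAVING MIN(gpa) >= 2.06

Result:
major     | MIN(gpa)
----------+---------
Chemistry | 3.15    
Economics | 3.63    
History   | 2.07    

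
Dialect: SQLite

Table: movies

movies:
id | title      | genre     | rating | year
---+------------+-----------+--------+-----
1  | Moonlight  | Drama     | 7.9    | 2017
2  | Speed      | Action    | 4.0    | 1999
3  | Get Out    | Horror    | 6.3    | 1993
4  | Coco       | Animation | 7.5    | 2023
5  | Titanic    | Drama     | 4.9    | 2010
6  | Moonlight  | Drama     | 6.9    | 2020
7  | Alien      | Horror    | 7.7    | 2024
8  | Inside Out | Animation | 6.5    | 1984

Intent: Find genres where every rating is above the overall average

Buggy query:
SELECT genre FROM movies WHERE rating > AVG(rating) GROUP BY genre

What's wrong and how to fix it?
Bug: WHERE evaluates per row before aggregation, so AVG() is unavailable

Fix: Compute the overall average in a scalar subquery and compare each group's MIN against it in HAVING

Corrected query:
SELECT genre FROM movies GROUP BY genre HAVING MIN(rating) > (SELECT AVG(rating) FROM movies)

Result:
genre    
---------
Animation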